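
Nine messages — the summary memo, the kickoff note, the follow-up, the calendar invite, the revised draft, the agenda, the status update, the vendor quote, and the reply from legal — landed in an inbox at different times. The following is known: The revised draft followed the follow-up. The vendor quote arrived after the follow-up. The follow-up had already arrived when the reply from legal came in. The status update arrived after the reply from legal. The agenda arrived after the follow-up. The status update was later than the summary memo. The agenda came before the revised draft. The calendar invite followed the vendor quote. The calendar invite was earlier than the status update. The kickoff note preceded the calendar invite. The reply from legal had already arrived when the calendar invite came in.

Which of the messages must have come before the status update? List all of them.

the calendar invite, the follow-up, the kickoff note, the reply from legal, the summary memo, the vendor quote

Directly stated before the status update: the calendar invite, the reply from legal, and the summary memo.
The follow-up reaches the status update via the follow-up → the reply from legal → the status update.
The kickoff note reaches the status update via the kickoff note → the calendar invite → the status update.
The vendor quote reaches the status update via the vendor quote → the calendar invite → the status update.
No chain forces the revised draft (or any of the others) ahead of the status update.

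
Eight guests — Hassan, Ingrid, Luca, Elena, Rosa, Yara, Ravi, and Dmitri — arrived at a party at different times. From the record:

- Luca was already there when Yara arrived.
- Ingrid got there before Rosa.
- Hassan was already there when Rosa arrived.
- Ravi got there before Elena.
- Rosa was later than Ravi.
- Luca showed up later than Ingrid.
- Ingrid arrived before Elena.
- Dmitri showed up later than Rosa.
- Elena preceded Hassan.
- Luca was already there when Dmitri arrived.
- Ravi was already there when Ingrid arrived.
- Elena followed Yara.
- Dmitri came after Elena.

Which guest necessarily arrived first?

Ravi

Ravi has a chain of constraints placing them before every other guest, so Ravi must be first.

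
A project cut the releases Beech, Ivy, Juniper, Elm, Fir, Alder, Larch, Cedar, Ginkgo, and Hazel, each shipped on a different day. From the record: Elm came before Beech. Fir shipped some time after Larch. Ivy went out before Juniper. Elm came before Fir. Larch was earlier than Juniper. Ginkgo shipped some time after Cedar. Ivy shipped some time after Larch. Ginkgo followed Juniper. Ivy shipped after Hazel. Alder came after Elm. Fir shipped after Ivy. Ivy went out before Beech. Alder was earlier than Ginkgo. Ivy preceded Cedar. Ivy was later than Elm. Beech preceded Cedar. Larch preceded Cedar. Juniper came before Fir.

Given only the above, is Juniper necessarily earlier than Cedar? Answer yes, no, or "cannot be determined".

cannot be determined

No chain of stated constraints runs from Juniper to Cedar, and none runs from Cedar to Juniper either.
So the relative order of Juniper and Cedar is not fixed by the given facts.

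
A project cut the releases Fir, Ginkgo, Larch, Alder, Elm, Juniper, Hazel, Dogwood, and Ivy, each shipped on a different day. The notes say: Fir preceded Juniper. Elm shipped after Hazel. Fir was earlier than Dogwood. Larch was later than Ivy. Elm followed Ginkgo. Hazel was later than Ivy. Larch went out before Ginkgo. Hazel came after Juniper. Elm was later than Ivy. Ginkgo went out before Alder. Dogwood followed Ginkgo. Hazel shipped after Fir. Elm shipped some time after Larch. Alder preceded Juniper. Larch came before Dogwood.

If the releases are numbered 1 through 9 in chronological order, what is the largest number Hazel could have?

8

Hazel must come before Elm — 1 release forced after it.
Everything else can be placed before Hazel in some valid order, so Hazel can sit as late as position 9 − 1 = 8.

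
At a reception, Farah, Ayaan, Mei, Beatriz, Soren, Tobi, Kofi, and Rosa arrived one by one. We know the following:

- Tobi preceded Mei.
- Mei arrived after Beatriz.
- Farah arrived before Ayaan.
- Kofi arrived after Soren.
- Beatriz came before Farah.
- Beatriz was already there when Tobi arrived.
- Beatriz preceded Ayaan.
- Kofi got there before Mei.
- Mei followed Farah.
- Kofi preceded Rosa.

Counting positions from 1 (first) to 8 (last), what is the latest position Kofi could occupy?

6

Kofi must come before Mei and Rosa — 2 guests forced after them.
Everything else can be placed before Kofi in some valid order, so Kofi can sit as late as position 8 − 2 = 6.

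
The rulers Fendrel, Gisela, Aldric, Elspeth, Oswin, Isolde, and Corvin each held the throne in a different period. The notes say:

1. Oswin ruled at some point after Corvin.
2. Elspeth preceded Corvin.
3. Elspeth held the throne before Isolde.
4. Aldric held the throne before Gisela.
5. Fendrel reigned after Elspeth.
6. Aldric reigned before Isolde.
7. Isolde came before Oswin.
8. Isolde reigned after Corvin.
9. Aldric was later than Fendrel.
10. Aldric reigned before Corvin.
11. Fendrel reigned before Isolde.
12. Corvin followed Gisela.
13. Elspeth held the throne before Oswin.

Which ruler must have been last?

Oswin

Every other ruler has a chain of constraints placing them before Oswin, so Oswin is last.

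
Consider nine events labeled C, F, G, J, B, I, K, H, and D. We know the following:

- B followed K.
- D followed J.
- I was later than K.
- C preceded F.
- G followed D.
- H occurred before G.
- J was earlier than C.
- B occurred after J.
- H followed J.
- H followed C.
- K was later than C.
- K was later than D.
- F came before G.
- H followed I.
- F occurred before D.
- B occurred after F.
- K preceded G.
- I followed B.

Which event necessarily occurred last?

G

Every other event has a chain of constraints placing it before G, so G is last.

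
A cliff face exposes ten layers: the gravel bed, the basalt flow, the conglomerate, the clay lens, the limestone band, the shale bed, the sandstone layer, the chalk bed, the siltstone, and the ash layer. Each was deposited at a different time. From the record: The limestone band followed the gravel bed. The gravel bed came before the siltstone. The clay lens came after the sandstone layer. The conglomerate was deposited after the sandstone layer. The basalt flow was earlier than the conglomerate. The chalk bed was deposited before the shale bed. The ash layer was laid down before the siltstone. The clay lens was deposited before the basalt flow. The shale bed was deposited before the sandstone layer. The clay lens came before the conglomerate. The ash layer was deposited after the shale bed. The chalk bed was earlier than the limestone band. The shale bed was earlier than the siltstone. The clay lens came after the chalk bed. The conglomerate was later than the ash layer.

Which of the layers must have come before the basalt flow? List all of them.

the chalk bed, the clay lens, the sandstone layer, the shale bed

Directly stated before the basalt flow: the clay lens.
The chalk bed reaches the basalt flow via the chalk bed → the clay lens → the basalt flow.
The sandstone layer reaches the basalt flow via the sandstone layer → the clay lens → the basalt flow.
The shale bed reaches the basalt flow via the shale bed → the sandstone layer → the clay lens → the basalt flow.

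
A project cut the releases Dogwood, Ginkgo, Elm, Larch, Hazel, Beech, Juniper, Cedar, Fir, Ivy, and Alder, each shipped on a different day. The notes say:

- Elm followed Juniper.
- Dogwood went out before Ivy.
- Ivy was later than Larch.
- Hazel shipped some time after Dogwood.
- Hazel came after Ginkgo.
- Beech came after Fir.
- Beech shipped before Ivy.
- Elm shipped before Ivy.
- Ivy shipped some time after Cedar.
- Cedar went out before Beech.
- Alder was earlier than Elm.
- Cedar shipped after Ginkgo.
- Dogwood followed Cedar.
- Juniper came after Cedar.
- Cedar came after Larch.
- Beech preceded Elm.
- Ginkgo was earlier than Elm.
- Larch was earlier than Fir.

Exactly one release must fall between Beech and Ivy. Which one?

Tracing the constraints gives Beech → Elm → Ivy, so Elm sits after Beech and before Ivy.
No other release is forced both after Beech and before Ivy.

Elm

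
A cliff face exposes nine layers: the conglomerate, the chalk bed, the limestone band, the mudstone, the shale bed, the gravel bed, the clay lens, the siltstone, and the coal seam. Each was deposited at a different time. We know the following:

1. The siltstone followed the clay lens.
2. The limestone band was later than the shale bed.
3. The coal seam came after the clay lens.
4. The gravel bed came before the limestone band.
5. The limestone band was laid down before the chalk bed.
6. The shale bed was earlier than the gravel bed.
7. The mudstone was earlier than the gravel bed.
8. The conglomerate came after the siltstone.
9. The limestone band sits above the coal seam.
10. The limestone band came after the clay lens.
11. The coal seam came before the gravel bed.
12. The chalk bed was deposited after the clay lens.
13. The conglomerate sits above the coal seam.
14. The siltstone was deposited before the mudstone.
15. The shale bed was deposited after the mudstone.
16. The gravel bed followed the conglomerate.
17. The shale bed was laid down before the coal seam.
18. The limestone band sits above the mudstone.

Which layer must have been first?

the clay lens

The clay lens has a chain of constraints placing it before every other layer, so the clay lens must be first.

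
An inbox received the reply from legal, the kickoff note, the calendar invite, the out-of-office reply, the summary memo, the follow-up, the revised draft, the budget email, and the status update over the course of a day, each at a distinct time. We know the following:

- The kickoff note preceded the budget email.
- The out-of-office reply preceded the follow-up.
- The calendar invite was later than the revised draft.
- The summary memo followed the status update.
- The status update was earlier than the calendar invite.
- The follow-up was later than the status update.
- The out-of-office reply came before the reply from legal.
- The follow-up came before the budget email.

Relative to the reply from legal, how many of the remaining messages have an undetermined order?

7

Forced before the reply from legal: the out-of-office reply.
That leaves the budget email, the calendar invite, the follow-up, the kickoff note, the revised draft, the status update, and the summary memo with no forced order relative to the reply from legal — 7.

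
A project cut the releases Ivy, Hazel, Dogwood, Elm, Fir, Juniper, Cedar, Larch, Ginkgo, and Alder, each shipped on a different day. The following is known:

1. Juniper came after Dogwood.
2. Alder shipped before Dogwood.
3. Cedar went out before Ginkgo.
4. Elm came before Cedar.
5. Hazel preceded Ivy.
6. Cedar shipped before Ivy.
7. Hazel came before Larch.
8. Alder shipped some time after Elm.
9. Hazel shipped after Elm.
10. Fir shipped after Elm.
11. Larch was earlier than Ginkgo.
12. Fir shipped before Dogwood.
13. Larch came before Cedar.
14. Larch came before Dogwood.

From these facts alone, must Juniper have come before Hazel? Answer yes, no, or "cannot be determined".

Tracing the constraints gives Hazel → Larch → Dogwood → Juniper, so Hazel must come before Juniper.
That means Juniper cannot be before Hazel.

no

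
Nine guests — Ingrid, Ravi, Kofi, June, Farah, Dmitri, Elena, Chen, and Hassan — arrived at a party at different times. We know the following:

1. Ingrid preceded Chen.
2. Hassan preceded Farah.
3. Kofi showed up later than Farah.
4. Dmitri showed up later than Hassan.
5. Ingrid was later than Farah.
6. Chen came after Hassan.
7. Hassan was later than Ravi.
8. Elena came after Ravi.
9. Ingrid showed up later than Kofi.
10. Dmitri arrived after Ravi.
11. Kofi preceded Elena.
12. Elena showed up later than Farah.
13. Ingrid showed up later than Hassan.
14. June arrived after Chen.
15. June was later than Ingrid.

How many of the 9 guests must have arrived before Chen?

Directly stated before Chen: Hassan and Ingrid.
Farah reaches Chen via Farah → Ingrid → Chen.
Kofi reaches Chen via Kofi → Ingrid → Chen.
Ravi reaches Chen via Ravi → Hassan → Chen.
That's Farah, Hassan, Ingrid, Kofi, and Ravi — 5 in all.

5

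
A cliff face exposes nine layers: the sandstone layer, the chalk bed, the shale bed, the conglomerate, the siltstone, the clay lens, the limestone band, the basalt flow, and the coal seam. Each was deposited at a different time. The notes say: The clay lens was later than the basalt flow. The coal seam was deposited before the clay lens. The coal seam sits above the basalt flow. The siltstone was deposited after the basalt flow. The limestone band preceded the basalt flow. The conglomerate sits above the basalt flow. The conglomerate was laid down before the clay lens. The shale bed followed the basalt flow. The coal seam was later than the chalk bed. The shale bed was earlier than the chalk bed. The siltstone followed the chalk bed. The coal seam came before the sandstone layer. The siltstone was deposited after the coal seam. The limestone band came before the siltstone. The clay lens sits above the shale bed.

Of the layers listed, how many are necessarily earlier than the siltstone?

5

Directly stated before the siltstone: the basalt flow, the chalk bed, the coal seam, and the limestone band.
The shale bed reaches the siltstone via the shale bed → the chalk bed → the siltstone.
No chain forces the clay lens (or any of the others) ahead of the siltstone.
That's the basalt flow, the chalk bed, the coal seam, the limestone band, and the shale bed — 5 in all.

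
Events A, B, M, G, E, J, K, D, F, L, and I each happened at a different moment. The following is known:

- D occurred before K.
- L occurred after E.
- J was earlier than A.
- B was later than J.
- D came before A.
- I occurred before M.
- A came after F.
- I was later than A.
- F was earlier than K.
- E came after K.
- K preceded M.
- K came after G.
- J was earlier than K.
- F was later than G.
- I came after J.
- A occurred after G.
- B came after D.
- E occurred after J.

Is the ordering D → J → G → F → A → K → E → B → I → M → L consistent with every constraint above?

yes

Check each stated constraint against the proposed order — e.g. J is ahead of I; D is ahead of B. Every pair is in the required order; nothing is violated.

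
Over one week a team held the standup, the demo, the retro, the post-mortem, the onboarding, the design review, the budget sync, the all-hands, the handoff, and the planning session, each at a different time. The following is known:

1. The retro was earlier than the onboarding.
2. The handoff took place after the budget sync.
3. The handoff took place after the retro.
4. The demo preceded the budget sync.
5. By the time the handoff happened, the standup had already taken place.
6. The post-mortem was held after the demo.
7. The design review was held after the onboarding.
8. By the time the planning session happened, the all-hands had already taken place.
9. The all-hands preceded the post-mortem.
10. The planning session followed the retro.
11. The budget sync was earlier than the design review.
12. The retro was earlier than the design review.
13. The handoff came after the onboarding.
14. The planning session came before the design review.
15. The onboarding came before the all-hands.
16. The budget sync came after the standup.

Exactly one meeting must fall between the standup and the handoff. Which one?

the budget sync

Tracing the constraints gives the standup → the budget sync → the handoff, so the budget sync sits after the standup and before the handoff.
No other meeting is forced both after the standup and before the handoff.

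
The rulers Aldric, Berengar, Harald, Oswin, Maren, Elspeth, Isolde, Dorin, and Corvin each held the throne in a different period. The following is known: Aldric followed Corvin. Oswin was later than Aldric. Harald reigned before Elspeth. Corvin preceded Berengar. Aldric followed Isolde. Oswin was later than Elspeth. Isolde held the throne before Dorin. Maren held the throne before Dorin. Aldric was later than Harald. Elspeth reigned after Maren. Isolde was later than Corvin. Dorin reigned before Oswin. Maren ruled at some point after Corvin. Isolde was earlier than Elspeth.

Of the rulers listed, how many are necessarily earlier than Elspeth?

4

Directly stated before Elspeth: Harald, Isolde, and Maren.
Corvin reaches Elspeth via Corvin → Maren → Elspeth.
That's Corvin, Harald, Isolde, and Maren — 4 in all.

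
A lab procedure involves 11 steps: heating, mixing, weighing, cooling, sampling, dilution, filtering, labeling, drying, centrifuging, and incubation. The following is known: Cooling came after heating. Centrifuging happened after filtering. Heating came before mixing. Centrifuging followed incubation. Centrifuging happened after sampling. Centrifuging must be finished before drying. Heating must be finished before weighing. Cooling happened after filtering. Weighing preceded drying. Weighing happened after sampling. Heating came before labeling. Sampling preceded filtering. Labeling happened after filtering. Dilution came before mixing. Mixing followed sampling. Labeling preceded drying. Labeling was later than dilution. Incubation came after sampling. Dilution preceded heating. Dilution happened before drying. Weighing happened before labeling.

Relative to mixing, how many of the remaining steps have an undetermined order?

Forced before mixing: dilution, heating, and sampling.
That leaves centrifuging, cooling, drying, filtering, incubation, labeling, and weighing with no forced order relative to mixing — 7.

7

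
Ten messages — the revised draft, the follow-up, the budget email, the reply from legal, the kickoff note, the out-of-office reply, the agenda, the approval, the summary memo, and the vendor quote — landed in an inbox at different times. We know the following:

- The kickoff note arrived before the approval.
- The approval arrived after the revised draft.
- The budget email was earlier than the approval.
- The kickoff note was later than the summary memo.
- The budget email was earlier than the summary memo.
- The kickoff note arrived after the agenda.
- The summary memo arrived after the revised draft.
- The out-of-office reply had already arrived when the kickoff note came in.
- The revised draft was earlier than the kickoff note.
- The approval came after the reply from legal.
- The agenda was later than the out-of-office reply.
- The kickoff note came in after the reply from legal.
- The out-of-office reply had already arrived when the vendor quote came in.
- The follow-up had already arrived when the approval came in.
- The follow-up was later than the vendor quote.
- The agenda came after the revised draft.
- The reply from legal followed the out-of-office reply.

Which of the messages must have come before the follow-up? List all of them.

the out-of-office reply, the vendor quote

Directly stated before the follow-up: the vendor quote.
The out-of-office reply reaches the follow-up via the out-of-office reply → the vendor quote → the follow-up.
No chain forces the agenda (or any of the others) ahead of the follow-up.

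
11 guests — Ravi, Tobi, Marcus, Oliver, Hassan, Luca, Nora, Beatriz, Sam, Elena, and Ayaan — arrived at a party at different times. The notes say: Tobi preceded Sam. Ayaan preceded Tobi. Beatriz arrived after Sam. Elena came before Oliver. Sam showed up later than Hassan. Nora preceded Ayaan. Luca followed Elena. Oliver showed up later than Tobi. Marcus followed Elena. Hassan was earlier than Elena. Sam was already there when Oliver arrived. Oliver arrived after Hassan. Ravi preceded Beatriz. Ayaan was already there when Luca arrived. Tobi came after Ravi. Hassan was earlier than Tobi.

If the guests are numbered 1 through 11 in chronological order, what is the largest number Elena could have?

8

Elena must come before Luca, Marcus, and Oliver — 3 guests forced after them.
Everything else can be placed before Elena in some valid order, so Elena can sit as late as position 11 − 3 = 8.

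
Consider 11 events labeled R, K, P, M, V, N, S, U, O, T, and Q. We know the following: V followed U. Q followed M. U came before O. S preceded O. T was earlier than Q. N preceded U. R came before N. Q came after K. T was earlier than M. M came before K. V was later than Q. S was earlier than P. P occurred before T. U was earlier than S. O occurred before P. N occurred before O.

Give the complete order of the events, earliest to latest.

R, N, U, S, O, P, T, M, K, Q, V

The constraints fix every adjacent pair, so only one ordering works:
R → N → U → S → O → P → T → M → K → Q → V.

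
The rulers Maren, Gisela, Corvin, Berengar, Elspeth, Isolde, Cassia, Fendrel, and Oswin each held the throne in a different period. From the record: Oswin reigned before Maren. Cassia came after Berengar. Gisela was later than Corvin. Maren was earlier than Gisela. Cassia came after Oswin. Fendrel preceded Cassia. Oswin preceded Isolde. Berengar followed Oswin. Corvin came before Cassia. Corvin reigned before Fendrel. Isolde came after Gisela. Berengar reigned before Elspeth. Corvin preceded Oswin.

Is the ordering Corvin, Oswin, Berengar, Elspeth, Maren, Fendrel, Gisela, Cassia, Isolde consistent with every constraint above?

yes

Check each stated constraint against the proposed order — e.g. Corvin is ahead of Cassia; Oswin is ahead of Isolde. Every pair is in the required order; nothing is violated.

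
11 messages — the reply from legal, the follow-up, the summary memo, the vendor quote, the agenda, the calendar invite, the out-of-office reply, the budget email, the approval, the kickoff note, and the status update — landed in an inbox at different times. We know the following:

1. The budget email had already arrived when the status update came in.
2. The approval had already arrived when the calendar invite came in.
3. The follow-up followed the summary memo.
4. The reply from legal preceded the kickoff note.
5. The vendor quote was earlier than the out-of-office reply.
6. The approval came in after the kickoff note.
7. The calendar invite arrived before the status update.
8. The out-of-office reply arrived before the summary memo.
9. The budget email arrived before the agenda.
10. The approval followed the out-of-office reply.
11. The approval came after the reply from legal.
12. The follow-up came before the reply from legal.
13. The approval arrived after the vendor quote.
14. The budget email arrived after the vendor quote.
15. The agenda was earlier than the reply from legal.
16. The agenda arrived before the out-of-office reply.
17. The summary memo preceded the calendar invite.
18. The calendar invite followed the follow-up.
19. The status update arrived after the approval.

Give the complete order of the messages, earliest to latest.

The constraints fix every adjacent pair, so only one ordering works:
the vendor quote → the budget email → the agenda → the out-of-office reply → the summary memo → the follow-up → the reply from legal → the kickoff note → the approval → the calendar invite → the status update.

the vendor quote, the budget email, the agenda, the out-of-office reply, the summary memo, the follow-up, the reply from legal, the kickoff note, the approval, the calendar invite, the status update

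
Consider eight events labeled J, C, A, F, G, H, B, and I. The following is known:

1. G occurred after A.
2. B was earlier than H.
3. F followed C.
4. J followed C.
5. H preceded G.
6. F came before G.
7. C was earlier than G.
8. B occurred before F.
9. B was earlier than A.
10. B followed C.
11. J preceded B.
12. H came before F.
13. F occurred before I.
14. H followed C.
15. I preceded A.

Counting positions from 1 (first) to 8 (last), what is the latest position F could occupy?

F must come before A, G, and I — 3 events forced after it.
Everything else can be placed before F in some valid order, so F can sit as late as position 8 − 3 = 5.

5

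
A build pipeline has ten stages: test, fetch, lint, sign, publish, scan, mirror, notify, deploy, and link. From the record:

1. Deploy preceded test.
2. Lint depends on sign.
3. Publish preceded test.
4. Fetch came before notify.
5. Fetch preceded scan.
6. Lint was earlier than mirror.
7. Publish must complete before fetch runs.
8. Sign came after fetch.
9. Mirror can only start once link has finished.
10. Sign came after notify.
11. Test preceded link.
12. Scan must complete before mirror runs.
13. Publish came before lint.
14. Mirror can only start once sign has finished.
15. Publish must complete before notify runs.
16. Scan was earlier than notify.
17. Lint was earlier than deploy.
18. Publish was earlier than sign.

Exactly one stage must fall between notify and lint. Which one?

Tracing the constraints gives notify → sign → lint, so sign sits after notify and before lint.
No other stage is forced both after notify and before lint.

sign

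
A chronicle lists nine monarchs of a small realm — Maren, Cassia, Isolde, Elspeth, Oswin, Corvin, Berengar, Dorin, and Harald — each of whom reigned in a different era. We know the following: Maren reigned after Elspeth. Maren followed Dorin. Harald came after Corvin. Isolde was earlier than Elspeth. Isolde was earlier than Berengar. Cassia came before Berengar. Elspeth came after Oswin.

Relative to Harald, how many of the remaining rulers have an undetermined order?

Forced before Harald: Corvin.
That leaves Berengar, Cassia, Dorin, Elspeth, Isolde, Maren, and Oswin with no forced order relative to Harald — 7.

7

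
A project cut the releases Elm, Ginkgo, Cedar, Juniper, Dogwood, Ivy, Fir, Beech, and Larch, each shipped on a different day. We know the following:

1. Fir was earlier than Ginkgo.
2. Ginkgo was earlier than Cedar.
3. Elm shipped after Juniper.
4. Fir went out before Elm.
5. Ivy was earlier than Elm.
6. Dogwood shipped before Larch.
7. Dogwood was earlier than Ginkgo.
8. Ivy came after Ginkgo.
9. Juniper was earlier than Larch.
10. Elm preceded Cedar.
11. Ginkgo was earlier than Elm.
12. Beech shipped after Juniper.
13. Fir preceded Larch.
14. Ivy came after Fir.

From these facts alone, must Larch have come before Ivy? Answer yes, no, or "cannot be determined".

cannot be determined

No chain of stated constraints runs from Larch to Ivy, and none runs from Ivy to Larch either.
So the relative order of Larch and Ivy is not fixed by the given facts.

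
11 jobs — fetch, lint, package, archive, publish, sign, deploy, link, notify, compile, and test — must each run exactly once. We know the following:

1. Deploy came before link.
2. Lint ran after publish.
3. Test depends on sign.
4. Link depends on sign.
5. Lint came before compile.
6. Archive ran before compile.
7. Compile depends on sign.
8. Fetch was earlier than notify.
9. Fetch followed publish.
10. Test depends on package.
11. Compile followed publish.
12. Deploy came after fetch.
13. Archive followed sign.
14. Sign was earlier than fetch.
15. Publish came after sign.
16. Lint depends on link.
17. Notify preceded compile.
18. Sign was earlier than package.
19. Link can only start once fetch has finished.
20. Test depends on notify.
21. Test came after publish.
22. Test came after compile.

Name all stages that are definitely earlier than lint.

deploy, fetch, link, publish, sign

Directly stated before lint: link and publish.
Deploy reaches lint via deploy → link → lint.
Fetch reaches lint via fetch → link → lint.
Sign reaches lint via sign → link → lint.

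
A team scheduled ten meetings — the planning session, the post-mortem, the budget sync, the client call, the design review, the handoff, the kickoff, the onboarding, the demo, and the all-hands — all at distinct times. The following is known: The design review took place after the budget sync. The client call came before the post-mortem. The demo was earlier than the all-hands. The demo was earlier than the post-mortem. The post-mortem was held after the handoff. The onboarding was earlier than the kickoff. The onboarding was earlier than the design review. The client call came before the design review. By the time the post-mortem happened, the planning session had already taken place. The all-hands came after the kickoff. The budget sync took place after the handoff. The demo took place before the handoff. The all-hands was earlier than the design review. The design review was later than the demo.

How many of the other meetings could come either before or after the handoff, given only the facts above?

5

Forced before the handoff: the demo; forced after the handoff: the budget sync, the design review, and the post-mortem.
That leaves the all-hands, the client call, the kickoff, the onboarding, and the planning session with no forced order relative to the handoff — 5.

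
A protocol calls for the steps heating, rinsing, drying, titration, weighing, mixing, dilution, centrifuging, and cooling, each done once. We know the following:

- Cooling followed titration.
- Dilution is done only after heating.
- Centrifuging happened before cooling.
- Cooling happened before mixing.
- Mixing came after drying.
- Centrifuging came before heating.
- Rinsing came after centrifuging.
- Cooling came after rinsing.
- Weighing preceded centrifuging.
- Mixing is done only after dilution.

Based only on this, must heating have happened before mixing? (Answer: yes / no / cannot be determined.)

Chain the constraints: heating → dilution → mixing. Each link is directly stated, so heating comes before mixing.

yes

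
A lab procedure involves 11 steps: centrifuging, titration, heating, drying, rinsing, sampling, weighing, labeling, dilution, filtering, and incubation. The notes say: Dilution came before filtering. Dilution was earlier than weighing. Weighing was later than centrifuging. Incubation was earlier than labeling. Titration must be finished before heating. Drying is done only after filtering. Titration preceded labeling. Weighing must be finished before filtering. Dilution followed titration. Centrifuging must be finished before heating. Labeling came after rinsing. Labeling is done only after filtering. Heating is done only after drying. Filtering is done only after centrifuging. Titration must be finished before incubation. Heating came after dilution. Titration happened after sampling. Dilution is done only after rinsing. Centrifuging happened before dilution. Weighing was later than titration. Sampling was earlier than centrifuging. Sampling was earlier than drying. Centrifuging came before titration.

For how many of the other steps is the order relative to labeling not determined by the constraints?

Forced before labeling: centrifuging, dilution, filtering, incubation, rinsing, sampling, titration, and weighing.
That leaves drying and heating with no forced order relative to labeling — 2.

2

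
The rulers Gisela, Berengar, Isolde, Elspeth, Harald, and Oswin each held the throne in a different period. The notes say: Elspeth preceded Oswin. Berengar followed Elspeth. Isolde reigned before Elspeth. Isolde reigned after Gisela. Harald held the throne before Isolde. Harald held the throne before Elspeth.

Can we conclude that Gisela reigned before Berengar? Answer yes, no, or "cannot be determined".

Chain the constraints: Gisela → Isolde → Elspeth → Berengar. Each link is directly stated, so Gisela comes before Berengar.

yes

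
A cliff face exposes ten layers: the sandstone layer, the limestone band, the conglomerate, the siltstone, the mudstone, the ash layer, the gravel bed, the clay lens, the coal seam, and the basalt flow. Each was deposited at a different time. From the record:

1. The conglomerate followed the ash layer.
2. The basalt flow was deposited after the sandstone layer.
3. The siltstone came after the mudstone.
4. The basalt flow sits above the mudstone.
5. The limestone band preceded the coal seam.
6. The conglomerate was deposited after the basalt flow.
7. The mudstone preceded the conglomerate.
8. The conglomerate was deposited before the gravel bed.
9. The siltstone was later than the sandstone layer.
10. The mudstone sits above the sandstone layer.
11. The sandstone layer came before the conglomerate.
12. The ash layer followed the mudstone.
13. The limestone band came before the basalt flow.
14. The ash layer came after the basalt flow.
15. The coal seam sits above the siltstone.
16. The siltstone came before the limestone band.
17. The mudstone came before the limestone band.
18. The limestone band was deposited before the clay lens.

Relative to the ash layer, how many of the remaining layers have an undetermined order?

Forced before the ash layer: the basalt flow, the limestone band, the mudstone, the sandstone layer, and the siltstone; forced after the ash layer: the conglomerate and the gravel bed.
That leaves the clay lens and the coal seam with no forced order relative to the ash layer — 2.

2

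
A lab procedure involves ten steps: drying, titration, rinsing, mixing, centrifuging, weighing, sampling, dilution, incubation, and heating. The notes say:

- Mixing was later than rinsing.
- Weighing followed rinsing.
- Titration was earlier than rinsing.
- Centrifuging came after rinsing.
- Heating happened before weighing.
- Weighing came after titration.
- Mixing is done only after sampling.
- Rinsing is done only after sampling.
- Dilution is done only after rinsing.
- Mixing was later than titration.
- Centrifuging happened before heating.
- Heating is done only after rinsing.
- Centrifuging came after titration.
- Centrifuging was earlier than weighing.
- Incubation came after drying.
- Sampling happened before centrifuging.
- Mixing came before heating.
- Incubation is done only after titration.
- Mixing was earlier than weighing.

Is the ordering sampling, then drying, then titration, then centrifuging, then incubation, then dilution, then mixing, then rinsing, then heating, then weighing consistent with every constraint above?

no

The constraints require rinsing before centrifuging, but in the proposed sequence centrifuging appears ahead of rinsing. That one violation is enough.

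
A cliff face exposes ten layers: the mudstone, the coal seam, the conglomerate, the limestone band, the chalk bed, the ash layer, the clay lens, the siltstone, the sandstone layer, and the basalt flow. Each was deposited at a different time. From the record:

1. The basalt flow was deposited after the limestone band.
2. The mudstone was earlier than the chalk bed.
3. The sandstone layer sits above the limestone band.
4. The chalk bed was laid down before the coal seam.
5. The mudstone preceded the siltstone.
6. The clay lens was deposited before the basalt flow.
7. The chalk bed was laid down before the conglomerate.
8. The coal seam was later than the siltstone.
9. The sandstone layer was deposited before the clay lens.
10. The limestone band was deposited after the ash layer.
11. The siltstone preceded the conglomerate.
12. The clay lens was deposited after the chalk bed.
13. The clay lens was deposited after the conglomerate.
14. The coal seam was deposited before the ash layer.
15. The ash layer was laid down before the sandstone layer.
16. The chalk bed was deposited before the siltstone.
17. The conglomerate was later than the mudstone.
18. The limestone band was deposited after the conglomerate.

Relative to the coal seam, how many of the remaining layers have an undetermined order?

1

Forced before the coal seam: the chalk bed, the mudstone, and the siltstone; forced after the coal seam: the ash layer, the basalt flow, the clay lens, the limestone band, and the sandstone layer.
That leaves the conglomerate with no forced order relative to the coal seam — 1.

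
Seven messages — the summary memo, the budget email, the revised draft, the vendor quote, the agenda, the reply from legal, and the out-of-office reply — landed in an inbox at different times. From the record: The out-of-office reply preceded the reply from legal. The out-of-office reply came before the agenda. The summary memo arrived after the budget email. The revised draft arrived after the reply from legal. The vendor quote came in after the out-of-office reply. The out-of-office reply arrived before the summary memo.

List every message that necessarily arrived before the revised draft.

Directly stated before the revised draft: the reply from legal.
The out-of-office reply reaches the revised draft via the out-of-office reply → the reply from legal → the revised draft.
No chain forces the budget email (or any of the others) ahead of the revised draft.

the out-of-office reply, the reply from legal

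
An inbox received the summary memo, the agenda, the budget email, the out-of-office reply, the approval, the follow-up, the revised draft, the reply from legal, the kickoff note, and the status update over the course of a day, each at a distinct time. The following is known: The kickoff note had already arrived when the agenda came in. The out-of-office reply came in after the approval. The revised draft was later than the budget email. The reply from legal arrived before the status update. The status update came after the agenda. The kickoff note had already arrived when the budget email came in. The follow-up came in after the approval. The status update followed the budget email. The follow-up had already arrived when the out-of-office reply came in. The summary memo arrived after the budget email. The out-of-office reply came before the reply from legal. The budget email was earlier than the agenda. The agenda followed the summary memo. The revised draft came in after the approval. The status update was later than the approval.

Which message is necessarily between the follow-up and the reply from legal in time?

Tracing the constraints gives the follow-up → the out-of-office reply → the reply from legal, so the out-of-office reply sits after the follow-up and before the reply from legal.
No other message is forced both after the follow-up and before the reply from legal.

the out-of-office reply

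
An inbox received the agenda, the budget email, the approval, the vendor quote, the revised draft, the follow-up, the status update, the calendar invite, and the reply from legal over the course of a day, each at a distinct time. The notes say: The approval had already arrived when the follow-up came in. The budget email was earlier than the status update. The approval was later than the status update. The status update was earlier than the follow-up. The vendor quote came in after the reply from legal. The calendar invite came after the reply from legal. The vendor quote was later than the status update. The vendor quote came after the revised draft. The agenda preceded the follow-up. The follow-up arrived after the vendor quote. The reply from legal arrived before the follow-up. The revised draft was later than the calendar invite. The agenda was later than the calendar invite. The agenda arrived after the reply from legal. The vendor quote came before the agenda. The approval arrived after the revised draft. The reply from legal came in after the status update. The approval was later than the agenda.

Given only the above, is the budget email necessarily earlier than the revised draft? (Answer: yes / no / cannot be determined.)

yes

Chain the constraints: the budget email → the status update → the reply from legal → the calendar invite → the revised draft. Each link is directly stated, so the budget email comes before the revised draft.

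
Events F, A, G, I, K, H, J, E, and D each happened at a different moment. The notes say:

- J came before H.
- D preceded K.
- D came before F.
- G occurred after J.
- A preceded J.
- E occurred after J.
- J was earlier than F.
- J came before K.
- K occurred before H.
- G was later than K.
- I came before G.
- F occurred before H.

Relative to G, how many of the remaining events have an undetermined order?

3

Forced before G: A, D, I, J, and K.
That leaves E, F, and H with no forced order relative to G — 3.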